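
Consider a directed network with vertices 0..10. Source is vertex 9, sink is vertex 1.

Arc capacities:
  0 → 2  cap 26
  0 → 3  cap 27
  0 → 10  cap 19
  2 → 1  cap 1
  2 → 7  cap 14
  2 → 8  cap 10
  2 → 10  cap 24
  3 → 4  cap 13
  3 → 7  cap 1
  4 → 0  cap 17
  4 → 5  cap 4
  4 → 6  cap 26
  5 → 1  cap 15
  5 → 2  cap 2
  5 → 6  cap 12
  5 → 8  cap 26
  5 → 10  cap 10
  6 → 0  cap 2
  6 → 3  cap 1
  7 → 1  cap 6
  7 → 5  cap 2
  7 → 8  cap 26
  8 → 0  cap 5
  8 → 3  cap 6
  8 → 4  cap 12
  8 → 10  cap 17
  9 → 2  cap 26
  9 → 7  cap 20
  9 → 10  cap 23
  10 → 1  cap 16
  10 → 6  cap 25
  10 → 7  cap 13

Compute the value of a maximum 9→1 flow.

Maximum flow value: 29

augment #1: 9→2→1 bottleneck 1, total now 1
augment #2: 9→7→1 bottleneck 6, total now 7
augment #3: 9→10→1 bottleneck 16, total now 23
augment #4: 9→7→5→1 bottleneck 2, total now 25
augment #5: 9→2→8→4→5→1 bottleneck 4, total now 29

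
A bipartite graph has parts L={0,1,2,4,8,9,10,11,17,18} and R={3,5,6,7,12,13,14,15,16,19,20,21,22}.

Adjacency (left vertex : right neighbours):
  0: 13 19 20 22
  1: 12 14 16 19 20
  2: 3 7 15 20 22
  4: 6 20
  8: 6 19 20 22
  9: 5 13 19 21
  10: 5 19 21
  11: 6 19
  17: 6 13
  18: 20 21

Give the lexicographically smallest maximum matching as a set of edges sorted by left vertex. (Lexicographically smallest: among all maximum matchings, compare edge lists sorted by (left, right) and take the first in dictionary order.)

|M| = 9 (so the lex-smallest maximum matching has 9 edges)
process left vertices in ascending order; for each, take the smallest-labelled available neighbour that still permits 9 edges overall, or leave it unmatched if none does
lex-smallest matching: {0-13, 1-12, 2-3, 4-6, 8-22, 9-5, 10-21, 11-19, 18-20}

Lex-smallest maximum matching: {(0,13), (1,12), (2,3), (4,6), (8,22), (9,5), (10,21), (11,19), (18,20)}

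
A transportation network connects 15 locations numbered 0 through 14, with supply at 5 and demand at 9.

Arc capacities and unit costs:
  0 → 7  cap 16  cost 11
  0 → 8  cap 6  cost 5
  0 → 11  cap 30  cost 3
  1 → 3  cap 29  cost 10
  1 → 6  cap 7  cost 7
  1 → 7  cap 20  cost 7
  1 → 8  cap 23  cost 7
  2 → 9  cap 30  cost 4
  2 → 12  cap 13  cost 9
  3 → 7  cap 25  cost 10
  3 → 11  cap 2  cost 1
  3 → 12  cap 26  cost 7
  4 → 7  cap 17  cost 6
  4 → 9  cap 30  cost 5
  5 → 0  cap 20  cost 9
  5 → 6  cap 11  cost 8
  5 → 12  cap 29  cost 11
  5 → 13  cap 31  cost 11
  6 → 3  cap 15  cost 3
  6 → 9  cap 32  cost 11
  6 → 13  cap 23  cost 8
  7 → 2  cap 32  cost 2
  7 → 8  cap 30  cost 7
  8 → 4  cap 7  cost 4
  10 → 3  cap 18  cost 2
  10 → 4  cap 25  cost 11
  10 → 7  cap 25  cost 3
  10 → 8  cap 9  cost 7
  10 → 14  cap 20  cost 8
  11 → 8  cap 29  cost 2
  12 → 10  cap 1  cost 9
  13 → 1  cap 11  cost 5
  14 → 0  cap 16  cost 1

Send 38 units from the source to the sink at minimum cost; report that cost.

Minimum cost for 38 units: 911

shortest-cost path #1: 5→6→9 push 11 @ unit cost 19 (adds 209)
shortest-cost path #2: 5→0→8→4→9 push 6 @ unit cost 23 (adds 138)
shortest-cost path #3: 5→0→11→8→4→9 push 1 @ unit cost 23 (adds 23)
shortest-cost path #4: 5→0→7→2→9 push 13 @ unit cost 26 (adds 338)
shortest-cost path #5: 5→13→1→7→2→9 push 7 @ unit cost 29 (adds 203)
total cost = 911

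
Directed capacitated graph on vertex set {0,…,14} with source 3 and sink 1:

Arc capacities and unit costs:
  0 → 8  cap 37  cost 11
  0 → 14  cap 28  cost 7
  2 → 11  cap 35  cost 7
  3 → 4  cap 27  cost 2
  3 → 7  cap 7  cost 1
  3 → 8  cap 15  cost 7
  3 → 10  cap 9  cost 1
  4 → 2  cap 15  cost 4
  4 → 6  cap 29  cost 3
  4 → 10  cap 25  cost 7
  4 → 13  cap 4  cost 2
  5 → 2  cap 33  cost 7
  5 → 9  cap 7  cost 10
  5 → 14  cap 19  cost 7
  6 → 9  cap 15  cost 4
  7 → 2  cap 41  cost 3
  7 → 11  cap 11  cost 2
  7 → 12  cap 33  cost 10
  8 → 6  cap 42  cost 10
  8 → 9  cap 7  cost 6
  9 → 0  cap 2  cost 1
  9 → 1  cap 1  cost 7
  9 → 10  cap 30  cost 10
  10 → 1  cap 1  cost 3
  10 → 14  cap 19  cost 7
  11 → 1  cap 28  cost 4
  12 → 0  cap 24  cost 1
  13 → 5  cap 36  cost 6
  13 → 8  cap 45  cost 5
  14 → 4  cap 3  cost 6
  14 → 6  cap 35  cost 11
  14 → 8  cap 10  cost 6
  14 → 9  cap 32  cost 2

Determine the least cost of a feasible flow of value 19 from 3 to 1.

shortest-cost path #1: 3→10→1 push 1 @ unit cost 4 (adds 4)
shortest-cost path #2: 3→7→11→1 push 7 @ unit cost 7 (adds 49)
shortest-cost path #3: 3→4→6→9→1 push 1 @ unit cost 16 (adds 16)
shortest-cost path #4: 3→4→2→11→1 push 10 @ unit cost 17 (adds 170)
total cost = 239

Minimum cost for 19 units: 239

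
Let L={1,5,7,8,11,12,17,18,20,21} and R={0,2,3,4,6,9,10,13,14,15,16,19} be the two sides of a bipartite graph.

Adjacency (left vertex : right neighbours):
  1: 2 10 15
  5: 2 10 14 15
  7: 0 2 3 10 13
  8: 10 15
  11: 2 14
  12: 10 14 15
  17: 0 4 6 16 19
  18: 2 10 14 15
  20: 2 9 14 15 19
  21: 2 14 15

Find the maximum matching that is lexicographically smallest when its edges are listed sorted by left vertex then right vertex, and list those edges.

|M| = 7 (so the lex-smallest maximum matching has 7 edges)
process left vertices in ascending order; for each, take the smallest-labelled available neighbour that still permits 7 edges overall, or leave it unmatched if none does
lex-smallest matching: {1-2, 5-10, 7-0, 8-15, 11-14, 17-4, 20-9}

Lex-smallest maximum matching: {(1,2), (5,10), (7,0), (8,15), (11,14), (17,4), (20,9)}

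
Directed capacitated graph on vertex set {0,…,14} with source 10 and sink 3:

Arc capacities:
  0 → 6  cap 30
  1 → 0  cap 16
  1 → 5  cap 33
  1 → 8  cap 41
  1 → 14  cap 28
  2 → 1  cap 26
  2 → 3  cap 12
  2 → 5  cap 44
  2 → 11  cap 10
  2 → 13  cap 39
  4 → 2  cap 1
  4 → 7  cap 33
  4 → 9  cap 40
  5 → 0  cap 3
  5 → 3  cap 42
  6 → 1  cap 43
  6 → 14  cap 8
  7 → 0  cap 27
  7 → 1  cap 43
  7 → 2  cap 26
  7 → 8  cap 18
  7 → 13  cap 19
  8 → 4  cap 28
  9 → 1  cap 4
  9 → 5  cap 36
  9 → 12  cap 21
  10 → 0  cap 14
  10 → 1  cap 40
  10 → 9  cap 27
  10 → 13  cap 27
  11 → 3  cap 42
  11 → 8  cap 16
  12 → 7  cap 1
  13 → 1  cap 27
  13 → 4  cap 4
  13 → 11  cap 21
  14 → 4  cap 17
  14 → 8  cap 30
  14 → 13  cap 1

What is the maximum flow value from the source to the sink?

Maximum flow value: 85

augment #1: 10→1→5→3 bottleneck 33, total now 33
augment #2: 10→9→5→3 bottleneck 9, total now 42
augment #3: 10→13→11→3 bottleneck 21, total now 63
augment #4: 10→13→4→2→3 bottleneck 1, total now 64
augment #5: 10→9→12→7→2→3 bottleneck 1, total now 65
augment #6: 10→13→4→7→2→3 bottleneck 3, total now 68
augment #7: 10→1→8→4→7→2→3 bottleneck 7, total now 75
augment #8: 10→0→6→14→4→7→2→11→3 bottleneck 8, total now 83
augment #9: 10→9→1→8→4→7→2→11→3 bottleneck 2, total now 85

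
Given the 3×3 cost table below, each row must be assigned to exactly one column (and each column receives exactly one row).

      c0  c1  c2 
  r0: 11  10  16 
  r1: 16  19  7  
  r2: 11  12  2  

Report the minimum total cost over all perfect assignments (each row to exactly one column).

one of 2 optimal assignments: row0→col1 (cost 10), row1→col0 (cost 16), row2→col2 (cost 2)
total = 10 + 16 + 2 = 28

Minimum assignment cost: 28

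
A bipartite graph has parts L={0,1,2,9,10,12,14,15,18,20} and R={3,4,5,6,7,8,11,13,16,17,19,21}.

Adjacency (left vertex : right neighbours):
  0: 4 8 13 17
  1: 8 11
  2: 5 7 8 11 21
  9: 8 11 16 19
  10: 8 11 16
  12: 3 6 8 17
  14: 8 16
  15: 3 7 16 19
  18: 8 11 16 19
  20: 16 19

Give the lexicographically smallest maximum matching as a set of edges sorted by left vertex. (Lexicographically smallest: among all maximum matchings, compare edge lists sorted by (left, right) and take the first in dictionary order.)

Lex-smallest maximum matching: {(0,4), (1,8), (2,5), (9,11), (10,16), (12,3), (15,7), (18,19)}

|M| = 8 (so the lex-smallest maximum matching has 8 edges)
process left vertices in ascending order; for each, take the smallest-labelled available neighbour that still permits 8 edges overall, or leave it unmatched if none does
lex-smallest matching: {0-4, 1-8, 2-5, 9-11, 10-16, 12-3, 15-7, 18-19}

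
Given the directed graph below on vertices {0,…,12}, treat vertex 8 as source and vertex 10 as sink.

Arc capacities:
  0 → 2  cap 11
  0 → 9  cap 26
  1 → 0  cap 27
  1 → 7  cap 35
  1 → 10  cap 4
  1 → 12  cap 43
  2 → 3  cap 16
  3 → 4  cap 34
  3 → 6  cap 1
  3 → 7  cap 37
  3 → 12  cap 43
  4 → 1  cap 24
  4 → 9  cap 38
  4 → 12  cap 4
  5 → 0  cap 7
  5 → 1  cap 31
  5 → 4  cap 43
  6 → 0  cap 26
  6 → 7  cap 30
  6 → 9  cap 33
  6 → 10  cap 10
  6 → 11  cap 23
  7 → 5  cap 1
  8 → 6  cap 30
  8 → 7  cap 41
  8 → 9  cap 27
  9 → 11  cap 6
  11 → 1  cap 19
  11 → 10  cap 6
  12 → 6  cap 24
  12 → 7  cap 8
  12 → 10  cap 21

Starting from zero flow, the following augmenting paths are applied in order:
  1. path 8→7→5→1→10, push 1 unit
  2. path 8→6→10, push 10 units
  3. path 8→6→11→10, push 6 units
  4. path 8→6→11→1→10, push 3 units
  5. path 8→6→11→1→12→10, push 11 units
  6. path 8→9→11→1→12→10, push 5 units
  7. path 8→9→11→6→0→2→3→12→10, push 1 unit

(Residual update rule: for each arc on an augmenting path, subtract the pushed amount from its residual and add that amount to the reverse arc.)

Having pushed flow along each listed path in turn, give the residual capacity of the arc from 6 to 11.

after path 1 (8→7→5→1→10, push 1): res(6,11)=23
after path 2 (8→6→10, push 10): res(6,11)=23
after path 3 (8→6→11→10, push 6): res(6,11)=17
after path 4 (8→6→11→1→10, push 3): res(6,11)=14
after path 5 (8→6→11→1→12→10, push 11): res(6,11)=3
after path 6 (8→9→11→1→12→10, push 5): res(6,11)=3
after path 7 (8→9→11→6→0→2→3→12→10, push 1): res(6,11)=4

Residual capacity of (6,11): 4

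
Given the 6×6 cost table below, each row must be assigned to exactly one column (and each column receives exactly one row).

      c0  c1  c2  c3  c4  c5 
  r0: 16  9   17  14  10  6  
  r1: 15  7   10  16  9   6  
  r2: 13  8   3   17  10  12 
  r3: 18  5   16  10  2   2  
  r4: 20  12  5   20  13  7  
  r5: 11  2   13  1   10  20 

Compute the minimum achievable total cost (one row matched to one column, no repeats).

Minimum assignment cost: 34

optimal assignment: row0→col5 (cost 6), row1→col1 (cost 7), row2→col0 (cost 13), row3→col4 (cost 2), row4→col2 (cost 5), row5→col3 (cost 1)
total = 6 + 7 + 13 + 2 + 5 + 1 = 34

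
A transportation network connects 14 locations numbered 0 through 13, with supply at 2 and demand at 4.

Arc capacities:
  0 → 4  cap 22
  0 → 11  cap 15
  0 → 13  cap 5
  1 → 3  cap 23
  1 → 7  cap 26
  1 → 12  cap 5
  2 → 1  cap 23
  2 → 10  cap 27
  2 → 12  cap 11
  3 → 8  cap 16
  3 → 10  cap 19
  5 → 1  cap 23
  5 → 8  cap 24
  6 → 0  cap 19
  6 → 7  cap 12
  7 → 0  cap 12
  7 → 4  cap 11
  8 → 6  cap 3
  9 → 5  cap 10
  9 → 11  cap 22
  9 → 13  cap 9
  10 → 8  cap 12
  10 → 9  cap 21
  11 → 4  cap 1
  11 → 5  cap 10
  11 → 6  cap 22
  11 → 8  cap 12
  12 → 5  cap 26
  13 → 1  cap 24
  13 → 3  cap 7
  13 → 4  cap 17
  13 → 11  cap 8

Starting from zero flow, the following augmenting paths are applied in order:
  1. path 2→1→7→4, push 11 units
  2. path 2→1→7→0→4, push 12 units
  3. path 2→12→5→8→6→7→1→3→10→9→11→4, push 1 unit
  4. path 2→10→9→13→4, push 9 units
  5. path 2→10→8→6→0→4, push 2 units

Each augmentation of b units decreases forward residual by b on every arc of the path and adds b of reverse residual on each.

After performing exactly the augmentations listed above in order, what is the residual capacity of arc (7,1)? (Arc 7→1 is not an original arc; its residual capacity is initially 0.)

Residual capacity of (7,1): 22

after path 1 (2→1→7→4, push 11): res(7,1)=11
after path 2 (2→1→7→0→4, push 12): res(7,1)=23
after path 3 (2→12→5→8→6→7→1→3→10→9→11→4, push 1): res(7,1)=22
after path 4 (2→10→9→13→4, push 9): res(7,1)=22
after path 5 (2→10→8→6→0→4, push 2): res(7,1)=22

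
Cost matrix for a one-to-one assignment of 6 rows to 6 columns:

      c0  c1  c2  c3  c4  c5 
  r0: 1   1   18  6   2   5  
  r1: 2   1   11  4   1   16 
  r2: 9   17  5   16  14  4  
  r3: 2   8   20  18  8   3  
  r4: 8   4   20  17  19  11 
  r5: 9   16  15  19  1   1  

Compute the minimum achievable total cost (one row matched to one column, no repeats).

Minimum assignment cost: 18

one of 2 optimal assignments: row0→col0 (cost 1), row1→col3 (cost 4), row2→col2 (cost 5), row3→col5 (cost 3), row4→col1 (cost 4), row5→col4 (cost 1)
total = 1 + 4 + 5 + 3 + 4 + 1 = 18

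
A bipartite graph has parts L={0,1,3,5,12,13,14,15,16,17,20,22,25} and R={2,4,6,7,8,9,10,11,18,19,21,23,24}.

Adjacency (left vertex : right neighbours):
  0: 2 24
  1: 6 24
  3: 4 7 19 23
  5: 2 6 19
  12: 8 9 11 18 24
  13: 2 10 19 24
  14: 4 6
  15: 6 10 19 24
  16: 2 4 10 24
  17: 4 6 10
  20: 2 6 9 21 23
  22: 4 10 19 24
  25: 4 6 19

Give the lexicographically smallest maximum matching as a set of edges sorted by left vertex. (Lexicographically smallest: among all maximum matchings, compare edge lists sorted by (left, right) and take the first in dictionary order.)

|M| = 9 (so the lex-smallest maximum matching has 9 edges)
process left vertices in ascending order; for each, take the smallest-labelled available neighbour that still permits 9 edges overall, or leave it unmatched if none does
lex-smallest matching: {0-2, 1-6, 3-7, 5-19, 12-8, 13-10, 14-4, 15-24, 20-9}

Lex-smallest maximum matching: {(0,2), (1,6), (3,7), (5,19), (12,8), (13,10), (14,4), (15,24), (20,9)}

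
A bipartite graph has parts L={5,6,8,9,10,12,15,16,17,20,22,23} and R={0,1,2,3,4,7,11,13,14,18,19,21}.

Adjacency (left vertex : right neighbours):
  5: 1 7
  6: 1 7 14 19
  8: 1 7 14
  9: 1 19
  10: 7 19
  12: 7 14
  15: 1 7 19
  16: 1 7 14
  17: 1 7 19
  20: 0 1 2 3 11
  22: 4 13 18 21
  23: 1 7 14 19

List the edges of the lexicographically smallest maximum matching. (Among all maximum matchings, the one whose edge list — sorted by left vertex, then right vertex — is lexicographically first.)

|M| = 6 (so the lex-smallest maximum matching has 6 edges)
process left vertices in ascending order; for each, take the smallest-labelled available neighbour that still permits 6 edges overall, or leave it unmatched if none does
lex-smallest matching: {5-1, 6-7, 8-14, 9-19, 20-0, 22-4}

Lex-smallest maximum matching: {(5,1), (6,7), (8,14), (9,19), (20,0), (22,4)}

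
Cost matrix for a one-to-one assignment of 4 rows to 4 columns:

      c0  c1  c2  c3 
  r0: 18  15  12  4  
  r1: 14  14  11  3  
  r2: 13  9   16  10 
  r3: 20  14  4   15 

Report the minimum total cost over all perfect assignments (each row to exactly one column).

optimal assignment: row0→col3 (cost 4), row1→col0 (cost 14), row2→col1 (cost 9), row3→col2 (cost 4)
total = 4 + 14 + 9 + 4 = 31

Minimum assignment cost: 31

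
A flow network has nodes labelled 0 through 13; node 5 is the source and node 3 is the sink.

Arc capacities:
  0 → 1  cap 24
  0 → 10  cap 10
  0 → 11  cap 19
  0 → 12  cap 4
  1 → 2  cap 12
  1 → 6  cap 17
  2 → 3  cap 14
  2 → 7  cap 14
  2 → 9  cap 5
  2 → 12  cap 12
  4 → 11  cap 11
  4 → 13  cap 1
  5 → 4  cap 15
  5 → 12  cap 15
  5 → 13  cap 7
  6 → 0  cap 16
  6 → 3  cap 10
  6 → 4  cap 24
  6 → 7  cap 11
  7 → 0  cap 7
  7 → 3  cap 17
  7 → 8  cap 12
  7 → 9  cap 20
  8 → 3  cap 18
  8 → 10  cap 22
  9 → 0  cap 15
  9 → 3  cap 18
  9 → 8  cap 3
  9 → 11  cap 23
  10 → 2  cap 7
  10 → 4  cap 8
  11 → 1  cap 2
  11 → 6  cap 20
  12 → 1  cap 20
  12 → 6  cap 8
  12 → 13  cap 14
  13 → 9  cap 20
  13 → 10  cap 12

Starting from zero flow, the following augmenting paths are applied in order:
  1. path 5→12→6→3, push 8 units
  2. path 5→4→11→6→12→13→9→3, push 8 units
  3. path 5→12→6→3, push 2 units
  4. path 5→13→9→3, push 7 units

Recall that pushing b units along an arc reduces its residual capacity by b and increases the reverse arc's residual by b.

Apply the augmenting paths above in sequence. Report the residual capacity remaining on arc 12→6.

Residual capacity of (12,6): 6

after path 1 (5→12→6→3, push 8): res(12,6)=0
after path 2 (5→4→11→6→12→13→9→3, push 8): res(12,6)=8
after path 3 (5→12→6→3, push 2): res(12,6)=6
after path 4 (5→13→9→3, push 7): res(12,6)=6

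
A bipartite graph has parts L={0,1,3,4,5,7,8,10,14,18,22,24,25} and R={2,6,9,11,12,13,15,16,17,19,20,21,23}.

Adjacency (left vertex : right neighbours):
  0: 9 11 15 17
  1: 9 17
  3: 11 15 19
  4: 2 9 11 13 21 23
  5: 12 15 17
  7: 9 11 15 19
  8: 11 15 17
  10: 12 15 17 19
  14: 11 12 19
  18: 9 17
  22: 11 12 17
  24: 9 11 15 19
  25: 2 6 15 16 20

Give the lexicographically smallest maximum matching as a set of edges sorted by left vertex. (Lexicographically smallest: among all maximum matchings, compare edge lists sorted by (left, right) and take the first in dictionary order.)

|M| = 8 (so the lex-smallest maximum matching has 8 edges)
process left vertices in ascending order; for each, take the smallest-labelled available neighbour that still permits 8 edges overall, or leave it unmatched if none does
lex-smallest matching: {0-9, 1-17, 3-11, 4-2, 5-12, 7-15, 10-19, 25-6}

Lex-smallest maximum matching: {(0,9), (1,17), (3,11), (4,2), (5,12), (7,15), (10,19), (25,6)}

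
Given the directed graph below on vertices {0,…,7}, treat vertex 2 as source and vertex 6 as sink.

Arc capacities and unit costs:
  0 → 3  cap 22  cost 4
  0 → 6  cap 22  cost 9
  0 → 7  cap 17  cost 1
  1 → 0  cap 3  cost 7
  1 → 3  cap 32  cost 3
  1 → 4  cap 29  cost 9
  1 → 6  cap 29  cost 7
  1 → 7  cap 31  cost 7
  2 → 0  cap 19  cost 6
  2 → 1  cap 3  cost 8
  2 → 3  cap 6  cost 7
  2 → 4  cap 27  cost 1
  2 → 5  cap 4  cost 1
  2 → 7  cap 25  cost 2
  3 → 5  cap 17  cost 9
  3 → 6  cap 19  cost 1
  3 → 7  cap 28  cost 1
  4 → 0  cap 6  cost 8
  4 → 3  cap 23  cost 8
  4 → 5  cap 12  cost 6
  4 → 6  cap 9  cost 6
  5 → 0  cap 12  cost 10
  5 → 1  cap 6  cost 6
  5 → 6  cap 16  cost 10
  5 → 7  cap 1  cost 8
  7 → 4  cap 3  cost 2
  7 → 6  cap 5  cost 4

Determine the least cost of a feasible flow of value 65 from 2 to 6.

shortest-cost path #1: 2→7→6 push 5 @ unit cost 6 (adds 30)
shortest-cost path #2: 2→4→6 push 9 @ unit cost 7 (adds 63)
shortest-cost path #3: 2→3→6 push 6 @ unit cost 8 (adds 48)
shortest-cost path #4: 2→4→3→6 push 13 @ unit cost 10 (adds 130)
shortest-cost path #5: 2→5→6 push 4 @ unit cost 11 (adds 44)
shortest-cost path #6: 2→0→6 push 19 @ unit cost 15 (adds 285)
shortest-cost path #7: 2→1→6 push 3 @ unit cost 15 (adds 45)
shortest-cost path #8: 2→4→5→6 push 5 @ unit cost 17 (adds 85)
shortest-cost path #9: 2→7→4→5→6 push 1 @ unit cost 20 (adds 20)
total cost = 750

Minimum cost for 65 units: 750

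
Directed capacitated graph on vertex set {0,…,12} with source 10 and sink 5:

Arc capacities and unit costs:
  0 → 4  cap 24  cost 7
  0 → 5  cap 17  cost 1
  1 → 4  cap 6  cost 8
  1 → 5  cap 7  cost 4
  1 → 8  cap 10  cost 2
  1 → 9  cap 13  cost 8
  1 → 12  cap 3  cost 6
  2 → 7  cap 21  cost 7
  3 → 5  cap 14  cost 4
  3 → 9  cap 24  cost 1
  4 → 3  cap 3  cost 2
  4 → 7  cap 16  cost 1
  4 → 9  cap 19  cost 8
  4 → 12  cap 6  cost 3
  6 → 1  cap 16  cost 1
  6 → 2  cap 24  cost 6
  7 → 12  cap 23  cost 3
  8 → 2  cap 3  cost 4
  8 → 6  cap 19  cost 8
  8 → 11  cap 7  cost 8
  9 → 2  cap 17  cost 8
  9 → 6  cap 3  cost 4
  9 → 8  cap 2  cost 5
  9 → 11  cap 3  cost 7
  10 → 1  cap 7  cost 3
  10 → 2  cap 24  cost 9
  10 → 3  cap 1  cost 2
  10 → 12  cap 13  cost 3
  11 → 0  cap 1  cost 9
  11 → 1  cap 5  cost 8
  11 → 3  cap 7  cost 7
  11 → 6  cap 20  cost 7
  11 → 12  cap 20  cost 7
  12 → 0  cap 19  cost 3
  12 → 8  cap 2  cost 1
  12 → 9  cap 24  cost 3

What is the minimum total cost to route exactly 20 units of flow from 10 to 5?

Minimum cost for 20 units: 139

shortest-cost path #1: 10→3→5 push 1 @ unit cost 6 (adds 6)
shortest-cost path #2: 10→12→0→5 push 13 @ unit cost 7 (adds 91)
shortest-cost path #3: 10→1→5 push 6 @ unit cost 7 (adds 42)
total cost = 139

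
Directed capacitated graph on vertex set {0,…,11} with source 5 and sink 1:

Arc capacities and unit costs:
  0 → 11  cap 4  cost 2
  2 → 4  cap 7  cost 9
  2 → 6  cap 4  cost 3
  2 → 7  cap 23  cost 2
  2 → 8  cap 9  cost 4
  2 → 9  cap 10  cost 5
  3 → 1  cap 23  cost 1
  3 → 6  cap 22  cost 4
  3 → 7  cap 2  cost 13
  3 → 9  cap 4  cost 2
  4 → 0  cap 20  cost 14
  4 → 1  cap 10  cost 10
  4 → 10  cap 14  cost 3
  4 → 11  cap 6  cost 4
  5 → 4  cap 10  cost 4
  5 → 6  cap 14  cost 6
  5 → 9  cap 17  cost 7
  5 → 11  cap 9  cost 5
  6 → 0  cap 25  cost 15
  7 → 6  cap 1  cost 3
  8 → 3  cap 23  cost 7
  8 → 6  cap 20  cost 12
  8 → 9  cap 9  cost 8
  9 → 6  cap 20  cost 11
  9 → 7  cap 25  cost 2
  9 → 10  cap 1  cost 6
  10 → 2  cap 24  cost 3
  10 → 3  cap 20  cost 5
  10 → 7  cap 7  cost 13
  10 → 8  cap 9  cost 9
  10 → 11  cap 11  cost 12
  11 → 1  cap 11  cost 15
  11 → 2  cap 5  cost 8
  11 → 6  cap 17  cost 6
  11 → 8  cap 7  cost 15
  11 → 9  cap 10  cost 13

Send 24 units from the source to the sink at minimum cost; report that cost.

Minimum cost for 24 units: 491

shortest-cost path #1: 5→4→10→3→1 push 10 @ unit cost 13 (adds 130)
shortest-cost path #2: 5→9→10→3→1 push 1 @ unit cost 19 (adds 19)
shortest-cost path #3: 5→11→1 push 9 @ unit cost 20 (adds 180)
shortest-cost path #4: 5→6→0→11→1 push 2 @ unit cost 38 (adds 76)
shortest-cost path #5: 5→6→0→11→2→8→3→1 push 2 @ unit cost 43 (adds 86)
total cost = 491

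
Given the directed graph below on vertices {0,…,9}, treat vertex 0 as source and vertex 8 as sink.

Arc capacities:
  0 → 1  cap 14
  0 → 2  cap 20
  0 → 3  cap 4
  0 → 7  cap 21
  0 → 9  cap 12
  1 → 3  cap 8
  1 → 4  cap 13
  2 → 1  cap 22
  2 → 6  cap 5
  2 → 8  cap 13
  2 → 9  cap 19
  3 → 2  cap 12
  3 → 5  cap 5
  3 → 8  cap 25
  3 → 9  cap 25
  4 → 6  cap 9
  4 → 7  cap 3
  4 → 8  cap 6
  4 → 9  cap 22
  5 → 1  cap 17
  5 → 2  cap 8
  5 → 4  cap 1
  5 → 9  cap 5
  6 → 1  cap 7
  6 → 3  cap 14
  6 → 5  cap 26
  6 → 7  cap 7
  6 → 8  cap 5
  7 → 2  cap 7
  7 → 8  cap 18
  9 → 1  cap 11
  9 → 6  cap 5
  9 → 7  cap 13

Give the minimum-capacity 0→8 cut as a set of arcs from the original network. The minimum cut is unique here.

augment #1: 0→2→8 push 13
augment #2: 0→3→8 push 4
augment #3: 0→7→8 push 18
augment #4: 0→1→3→8 push 8
augment #5: 0→1→4→8 push 6
augment #6: 0→2→6→8 push 5
augment #7: 0→9→6→3→8 push 5
augment #8: 0→2→1→4→6→3→8 push 2
augment #9: 0→9→1→4→6→3→8 push 5
max flow = 66; residual-reachable set from 0 gives S-side
cut edges (S→T): {(0,3), (1,3), (1,4), (2,6), (2,8), (7,8), (9,6)} total cap 66

Min-cut arcs: {(0,3), (1,3), (1,4), (2,6), (2,8), (7,8), (9,6)} (total capacity 66)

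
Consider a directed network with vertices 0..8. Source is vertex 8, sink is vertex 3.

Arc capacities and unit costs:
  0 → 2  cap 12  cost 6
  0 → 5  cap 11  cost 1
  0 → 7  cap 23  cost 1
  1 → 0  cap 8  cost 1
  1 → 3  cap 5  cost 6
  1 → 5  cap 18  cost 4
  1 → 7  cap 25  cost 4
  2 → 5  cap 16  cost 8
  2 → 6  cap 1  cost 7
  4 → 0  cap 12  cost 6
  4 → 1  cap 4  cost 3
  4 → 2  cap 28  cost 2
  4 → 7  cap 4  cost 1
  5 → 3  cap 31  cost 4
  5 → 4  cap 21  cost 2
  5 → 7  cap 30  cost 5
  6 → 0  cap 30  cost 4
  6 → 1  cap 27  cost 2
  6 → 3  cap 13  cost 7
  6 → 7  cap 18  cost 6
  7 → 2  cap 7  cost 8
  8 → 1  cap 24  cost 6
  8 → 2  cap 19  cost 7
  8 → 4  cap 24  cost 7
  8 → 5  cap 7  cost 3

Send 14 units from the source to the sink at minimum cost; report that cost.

shortest-cost path #1: 8→5→3 push 7 @ unit cost 7 (adds 49)
shortest-cost path #2: 8→1→3 push 5 @ unit cost 12 (adds 60)
shortest-cost path #3: 8→1→0→5→3 push 2 @ unit cost 12 (adds 24)
total cost = 133

Minimum cost for 14 units: 133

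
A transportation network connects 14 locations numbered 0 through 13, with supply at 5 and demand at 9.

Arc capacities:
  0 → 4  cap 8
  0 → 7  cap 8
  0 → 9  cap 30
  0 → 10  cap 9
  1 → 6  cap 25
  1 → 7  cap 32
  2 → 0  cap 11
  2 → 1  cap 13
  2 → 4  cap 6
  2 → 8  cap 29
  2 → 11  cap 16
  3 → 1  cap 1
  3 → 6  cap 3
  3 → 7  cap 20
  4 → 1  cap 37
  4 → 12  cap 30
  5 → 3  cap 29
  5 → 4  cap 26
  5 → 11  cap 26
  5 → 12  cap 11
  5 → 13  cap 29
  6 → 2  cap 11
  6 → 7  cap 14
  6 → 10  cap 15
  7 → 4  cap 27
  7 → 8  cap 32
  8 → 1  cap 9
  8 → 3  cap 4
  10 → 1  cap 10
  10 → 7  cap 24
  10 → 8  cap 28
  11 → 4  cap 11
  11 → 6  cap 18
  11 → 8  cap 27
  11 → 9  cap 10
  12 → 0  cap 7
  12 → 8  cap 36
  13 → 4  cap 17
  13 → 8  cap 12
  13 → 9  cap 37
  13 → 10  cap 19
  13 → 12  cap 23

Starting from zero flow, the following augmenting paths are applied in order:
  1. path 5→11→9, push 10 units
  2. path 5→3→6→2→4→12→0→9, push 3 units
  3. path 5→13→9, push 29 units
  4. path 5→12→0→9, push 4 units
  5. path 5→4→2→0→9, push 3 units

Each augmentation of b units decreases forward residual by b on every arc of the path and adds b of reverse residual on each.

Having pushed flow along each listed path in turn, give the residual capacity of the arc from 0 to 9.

after path 1 (5→11→9, push 10): res(0,9)=30
after path 2 (5→3→6→2→4→12→0→9, push 3): res(0,9)=27
after path 3 (5→13→9, push 29): res(0,9)=27
after path 4 (5→12→0→9, push 4): res(0,9)=23
after path 5 (5→4→2→0→9, push 3): res(0,9)=20

Residual capacity of (0,9): 20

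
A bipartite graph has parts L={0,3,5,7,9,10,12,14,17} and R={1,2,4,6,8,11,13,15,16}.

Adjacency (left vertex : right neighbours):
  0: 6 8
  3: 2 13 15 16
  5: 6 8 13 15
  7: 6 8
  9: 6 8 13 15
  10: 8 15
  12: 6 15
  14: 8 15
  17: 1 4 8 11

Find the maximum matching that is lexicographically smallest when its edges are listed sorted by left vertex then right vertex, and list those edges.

|M| = 6 (so the lex-smallest maximum matching has 6 edges)
process left vertices in ascending order; for each, take the smallest-labelled available neighbour that still permits 6 edges overall, or leave it unmatched if none does
lex-smallest matching: {0-6, 3-2, 5-8, 9-13, 10-15, 17-1}

Lex-smallest maximum matching: {(0,6), (3,2), (5,8), (9,13), (10,15), (17,1)}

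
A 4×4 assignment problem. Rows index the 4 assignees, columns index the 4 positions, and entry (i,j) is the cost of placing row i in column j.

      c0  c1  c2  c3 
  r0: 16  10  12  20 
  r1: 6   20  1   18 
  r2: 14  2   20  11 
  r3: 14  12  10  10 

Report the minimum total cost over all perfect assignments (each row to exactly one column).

Minimum assignment cost: 29

optimal assignment: row0→col0 (cost 16), row1→col2 (cost 1), row2→col1 (cost 2), row3→col3 (cost 10)
total = 16 + 1 + 2 + 10 = 29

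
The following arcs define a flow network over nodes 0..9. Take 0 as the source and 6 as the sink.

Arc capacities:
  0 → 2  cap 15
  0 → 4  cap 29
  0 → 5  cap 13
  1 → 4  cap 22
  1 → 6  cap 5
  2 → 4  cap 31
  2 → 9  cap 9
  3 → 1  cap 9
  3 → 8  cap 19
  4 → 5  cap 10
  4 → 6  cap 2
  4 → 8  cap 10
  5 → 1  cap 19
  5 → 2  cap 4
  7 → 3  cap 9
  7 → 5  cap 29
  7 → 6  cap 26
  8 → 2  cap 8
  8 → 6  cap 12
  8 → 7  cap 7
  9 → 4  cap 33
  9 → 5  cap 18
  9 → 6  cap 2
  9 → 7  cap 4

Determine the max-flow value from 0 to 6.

augment #1: 0→4→6 bottleneck 2, total now 2
augment #2: 0→2→9→6 bottleneck 2, total now 4
augment #3: 0→4→8→6 bottleneck 10, total now 14
augment #4: 0→5→1→6 bottleneck 5, total now 19
augment #5: 0→2→9→7→6 bottleneck 4, total now 23

Maximum flow value: 23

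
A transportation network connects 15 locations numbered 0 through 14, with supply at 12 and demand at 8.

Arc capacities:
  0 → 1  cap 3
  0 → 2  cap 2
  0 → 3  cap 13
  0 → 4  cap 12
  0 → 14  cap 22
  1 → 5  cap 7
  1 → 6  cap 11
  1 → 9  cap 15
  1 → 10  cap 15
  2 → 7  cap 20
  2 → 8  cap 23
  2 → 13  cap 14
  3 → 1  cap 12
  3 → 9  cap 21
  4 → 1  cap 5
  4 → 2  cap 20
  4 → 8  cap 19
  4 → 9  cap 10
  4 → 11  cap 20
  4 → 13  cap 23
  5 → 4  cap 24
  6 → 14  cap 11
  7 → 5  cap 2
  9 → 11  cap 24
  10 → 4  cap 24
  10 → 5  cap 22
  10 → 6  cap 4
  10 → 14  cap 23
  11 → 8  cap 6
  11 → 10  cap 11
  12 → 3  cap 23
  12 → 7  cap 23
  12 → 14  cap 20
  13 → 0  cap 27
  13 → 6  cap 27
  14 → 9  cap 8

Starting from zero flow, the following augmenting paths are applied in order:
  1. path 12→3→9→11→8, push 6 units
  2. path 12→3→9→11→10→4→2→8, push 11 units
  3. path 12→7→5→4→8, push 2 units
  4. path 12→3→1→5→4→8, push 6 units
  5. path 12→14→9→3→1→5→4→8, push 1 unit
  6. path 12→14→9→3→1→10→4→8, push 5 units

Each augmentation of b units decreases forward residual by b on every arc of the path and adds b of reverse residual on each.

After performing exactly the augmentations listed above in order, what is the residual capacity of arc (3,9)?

after path 1 (12→3→9→11→8, push 6): res(3,9)=15
after path 2 (12→3→9→11→10→4→2→8, push 11): res(3,9)=4
after path 3 (12→7→5→4→8, push 2): res(3,9)=4
after path 4 (12→3→1→5→4→8, push 6): res(3,9)=4
after path 5 (12→14→9→3→1→5→4→8, push 1): res(3,9)=5
after path 6 (12→14→9→3→1→10→4→8, push 5): res(3,9)=10

Residual capacity of (3,9): 10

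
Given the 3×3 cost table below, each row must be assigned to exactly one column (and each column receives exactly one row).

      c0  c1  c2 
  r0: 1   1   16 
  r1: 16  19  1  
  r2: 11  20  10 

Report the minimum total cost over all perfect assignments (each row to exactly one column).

optimal assignment: row0→col1 (cost 1), row1→col2 (cost 1), row2→col0 (cost 11)
total = 1 + 1 + 11 = 13

Minimum assignment cost: 13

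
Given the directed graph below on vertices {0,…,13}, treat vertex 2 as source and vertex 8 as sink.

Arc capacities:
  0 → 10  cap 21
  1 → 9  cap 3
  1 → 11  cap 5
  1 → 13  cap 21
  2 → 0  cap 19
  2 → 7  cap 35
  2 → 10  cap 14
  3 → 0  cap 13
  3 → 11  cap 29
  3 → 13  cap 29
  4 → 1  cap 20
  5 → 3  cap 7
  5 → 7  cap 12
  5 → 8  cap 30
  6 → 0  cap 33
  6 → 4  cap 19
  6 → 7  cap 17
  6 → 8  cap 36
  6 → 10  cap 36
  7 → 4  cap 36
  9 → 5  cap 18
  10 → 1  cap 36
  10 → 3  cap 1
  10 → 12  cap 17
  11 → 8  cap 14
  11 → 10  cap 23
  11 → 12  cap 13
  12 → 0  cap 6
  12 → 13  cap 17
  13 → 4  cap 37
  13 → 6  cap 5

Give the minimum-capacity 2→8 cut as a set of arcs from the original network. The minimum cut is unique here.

augment #1: 2→10→1→11→8 push 5
augment #2: 2→10→3→11→8 push 1
augment #3: 2→10→1→9→5→8 push 3
augment #4: 2→10→1→13→6→8 push 5
max flow = 14; residual-reachable set from 2 gives S-side
cut edges (S→T): {(1,9), (1,11), (10,3), (13,6)} total cap 14

Min-cut arcs: {(1,9), (1,11), (10,3), (13,6)} (total capacity 14)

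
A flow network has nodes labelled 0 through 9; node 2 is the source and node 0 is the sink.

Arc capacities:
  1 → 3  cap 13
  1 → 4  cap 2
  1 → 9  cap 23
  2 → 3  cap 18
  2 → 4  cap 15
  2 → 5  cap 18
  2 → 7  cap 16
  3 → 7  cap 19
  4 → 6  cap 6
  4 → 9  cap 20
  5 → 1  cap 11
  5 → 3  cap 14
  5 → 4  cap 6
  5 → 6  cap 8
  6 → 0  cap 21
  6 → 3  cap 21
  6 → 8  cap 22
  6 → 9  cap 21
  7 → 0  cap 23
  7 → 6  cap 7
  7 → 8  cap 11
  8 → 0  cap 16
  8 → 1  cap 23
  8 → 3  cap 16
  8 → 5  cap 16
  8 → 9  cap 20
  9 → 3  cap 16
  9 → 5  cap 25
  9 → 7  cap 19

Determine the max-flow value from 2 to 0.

Maximum flow value: 55

augment #1: 2→7→0 bottleneck 16, total now 16
augment #2: 2→3→7→0 bottleneck 7, total now 23
augment #3: 2→4→6→0 bottleneck 6, total now 29
augment #4: 2→5→6→0 bottleneck 8, total now 37
augment #5: 2→3→7→6→0 bottleneck 7, total now 44
augment #6: 2→3→7→8→0 bottleneck 4, total now 48
augment #7: 2→4→9→7→8→0 bottleneck 7, total now 55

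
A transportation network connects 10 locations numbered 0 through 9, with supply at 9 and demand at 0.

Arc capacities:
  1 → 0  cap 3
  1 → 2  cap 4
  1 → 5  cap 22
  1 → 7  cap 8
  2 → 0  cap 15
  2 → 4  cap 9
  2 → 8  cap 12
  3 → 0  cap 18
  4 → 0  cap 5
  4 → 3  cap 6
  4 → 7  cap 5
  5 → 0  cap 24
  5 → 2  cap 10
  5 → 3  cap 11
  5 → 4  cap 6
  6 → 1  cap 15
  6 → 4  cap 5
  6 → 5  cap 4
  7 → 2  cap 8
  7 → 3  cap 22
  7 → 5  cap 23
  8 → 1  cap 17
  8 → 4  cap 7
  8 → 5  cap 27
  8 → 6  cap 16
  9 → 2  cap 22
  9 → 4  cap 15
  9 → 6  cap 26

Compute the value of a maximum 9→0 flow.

Maximum flow value: 57

augment #1: 9→2→0 bottleneck 15, total now 15
augment #2: 9→4→0 bottleneck 5, total now 20
augment #3: 9→4→3→0 bottleneck 6, total now 26
augment #4: 9→6→1→0 bottleneck 3, total now 29
augment #5: 9→6→5→0 bottleneck 4, total now 33
augment #6: 9→2→8→5→0 bottleneck 7, total now 40
augment #7: 9→4→7→3→0 bottleneck 4, total now 44
augment #8: 9→6→1→5→0 bottleneck 12, total now 56
augment #9: 9→6→4→7→3→0 bottleneck 1, total now 57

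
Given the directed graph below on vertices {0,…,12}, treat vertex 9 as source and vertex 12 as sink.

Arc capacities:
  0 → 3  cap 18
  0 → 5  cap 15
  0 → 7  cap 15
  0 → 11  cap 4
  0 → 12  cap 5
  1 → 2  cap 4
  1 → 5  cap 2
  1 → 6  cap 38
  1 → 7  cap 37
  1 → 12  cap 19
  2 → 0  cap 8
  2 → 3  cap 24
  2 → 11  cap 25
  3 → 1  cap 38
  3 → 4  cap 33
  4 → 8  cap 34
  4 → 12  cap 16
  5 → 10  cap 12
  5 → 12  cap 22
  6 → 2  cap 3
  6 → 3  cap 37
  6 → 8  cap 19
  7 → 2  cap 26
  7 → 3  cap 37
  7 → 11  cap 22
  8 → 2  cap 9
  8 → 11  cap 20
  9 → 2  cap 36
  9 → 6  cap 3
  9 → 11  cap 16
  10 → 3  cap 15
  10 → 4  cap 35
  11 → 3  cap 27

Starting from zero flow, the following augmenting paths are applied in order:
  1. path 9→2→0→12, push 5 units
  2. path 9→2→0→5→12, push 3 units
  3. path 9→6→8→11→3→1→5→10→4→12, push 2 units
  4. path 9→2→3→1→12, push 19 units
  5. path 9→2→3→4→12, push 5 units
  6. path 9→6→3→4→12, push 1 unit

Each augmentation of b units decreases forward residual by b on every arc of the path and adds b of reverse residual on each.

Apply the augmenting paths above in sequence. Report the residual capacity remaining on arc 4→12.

after path 1 (9→2→0→12, push 5): res(4,12)=16
after path 2 (9→2→0→5→12, push 3): res(4,12)=16
after path 3 (9→6→8→11→3→1→5→10→4→12, push 2): res(4,12)=14
after path 4 (9→2→3→1→12, push 19): res(4,12)=14
after path 5 (9→2→3→4→12, push 5): res(4,12)=9
after path 6 (9→6→3→4→12, push 1): res(4,12)=8

Residual capacity of (4,12): 8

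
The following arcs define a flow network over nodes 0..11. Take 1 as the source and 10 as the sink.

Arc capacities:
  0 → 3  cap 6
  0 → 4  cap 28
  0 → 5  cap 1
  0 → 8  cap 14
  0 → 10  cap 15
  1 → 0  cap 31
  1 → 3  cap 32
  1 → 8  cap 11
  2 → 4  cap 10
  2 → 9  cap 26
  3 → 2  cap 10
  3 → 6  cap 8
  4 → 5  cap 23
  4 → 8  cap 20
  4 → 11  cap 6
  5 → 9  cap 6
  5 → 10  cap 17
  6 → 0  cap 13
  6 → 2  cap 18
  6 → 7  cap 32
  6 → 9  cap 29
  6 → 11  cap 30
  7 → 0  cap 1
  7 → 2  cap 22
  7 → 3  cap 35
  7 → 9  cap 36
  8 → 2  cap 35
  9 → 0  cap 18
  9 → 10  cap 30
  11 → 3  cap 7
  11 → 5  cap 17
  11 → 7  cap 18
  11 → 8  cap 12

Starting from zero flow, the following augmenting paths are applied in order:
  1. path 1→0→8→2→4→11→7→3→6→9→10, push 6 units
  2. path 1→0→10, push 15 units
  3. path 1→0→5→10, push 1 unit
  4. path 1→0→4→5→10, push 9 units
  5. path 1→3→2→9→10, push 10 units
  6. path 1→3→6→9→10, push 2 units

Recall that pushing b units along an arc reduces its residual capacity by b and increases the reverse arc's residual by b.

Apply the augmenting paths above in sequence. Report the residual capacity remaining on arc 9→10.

after path 1 (1→0→8→2→4→11→7→3→6→9→10, push 6): res(9,10)=24
after path 2 (1→0→10, push 15): res(9,10)=24
after path 3 (1→0→5→10, push 1): res(9,10)=24
after path 4 (1→0→4→5→10, push 9): res(9,10)=24
after path 5 (1→3→2→9→10, push 10): res(9,10)=14
after path 6 (1→3→6→9→10, push 2): res(9,10)=12

Residual capacity of (9,10): 12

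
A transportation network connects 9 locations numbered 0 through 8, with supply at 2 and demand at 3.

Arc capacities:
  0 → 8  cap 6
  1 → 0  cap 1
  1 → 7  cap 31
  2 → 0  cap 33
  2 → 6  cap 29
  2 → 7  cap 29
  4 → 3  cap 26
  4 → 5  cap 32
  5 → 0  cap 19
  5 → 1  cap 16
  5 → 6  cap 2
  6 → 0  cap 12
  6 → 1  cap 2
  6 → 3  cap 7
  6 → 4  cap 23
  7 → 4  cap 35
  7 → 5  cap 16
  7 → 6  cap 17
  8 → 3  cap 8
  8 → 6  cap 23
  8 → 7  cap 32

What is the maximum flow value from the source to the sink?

Maximum flow value: 39

augment #1: 2→6→3 bottleneck 7, total now 7
augment #2: 2→0→8→3 bottleneck 6, total now 13
augment #3: 2→6→4→3 bottleneck 22, total now 35
augment #4: 2→7→4→3 bottleneck 4, total now 39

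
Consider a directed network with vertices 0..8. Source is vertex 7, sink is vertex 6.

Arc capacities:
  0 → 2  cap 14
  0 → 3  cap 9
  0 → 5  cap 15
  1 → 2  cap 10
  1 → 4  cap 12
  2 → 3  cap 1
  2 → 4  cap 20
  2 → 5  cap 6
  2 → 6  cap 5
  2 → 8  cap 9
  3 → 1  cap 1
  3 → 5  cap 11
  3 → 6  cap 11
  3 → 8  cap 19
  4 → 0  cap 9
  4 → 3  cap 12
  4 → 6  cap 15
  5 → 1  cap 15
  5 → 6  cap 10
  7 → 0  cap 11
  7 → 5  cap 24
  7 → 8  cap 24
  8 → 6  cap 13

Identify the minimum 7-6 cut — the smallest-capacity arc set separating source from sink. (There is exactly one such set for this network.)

augment #1: 7→5→6 push 10
augment #2: 7→8→6 push 13
augment #3: 7→0→2→6 push 5
augment #4: 7→0→3→6 push 6
augment #5: 7→5→1→4→6 push 12
augment #6: 7→5→1→2→3→6 push 1
augment #7: 7→5→1→2→4→6 push 1
max flow = 48; residual-reachable set from 7 gives S-side
cut edges (S→T): {(7,0), (7,5), (8,6)} total cap 48

Min-cut arcs: {(7,0), (7,5), (8,6)} (total capacity 48)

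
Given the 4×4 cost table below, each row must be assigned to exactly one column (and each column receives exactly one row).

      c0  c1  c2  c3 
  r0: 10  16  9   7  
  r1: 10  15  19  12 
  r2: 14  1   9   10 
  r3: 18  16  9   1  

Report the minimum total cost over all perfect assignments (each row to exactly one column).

optimal assignment: row0→col2 (cost 9), row1→col0 (cost 10), row2→col1 (cost 1), row3→col3 (cost 1)
total = 9 + 10 + 1 + 1 = 21

Minimum assignment cost: 21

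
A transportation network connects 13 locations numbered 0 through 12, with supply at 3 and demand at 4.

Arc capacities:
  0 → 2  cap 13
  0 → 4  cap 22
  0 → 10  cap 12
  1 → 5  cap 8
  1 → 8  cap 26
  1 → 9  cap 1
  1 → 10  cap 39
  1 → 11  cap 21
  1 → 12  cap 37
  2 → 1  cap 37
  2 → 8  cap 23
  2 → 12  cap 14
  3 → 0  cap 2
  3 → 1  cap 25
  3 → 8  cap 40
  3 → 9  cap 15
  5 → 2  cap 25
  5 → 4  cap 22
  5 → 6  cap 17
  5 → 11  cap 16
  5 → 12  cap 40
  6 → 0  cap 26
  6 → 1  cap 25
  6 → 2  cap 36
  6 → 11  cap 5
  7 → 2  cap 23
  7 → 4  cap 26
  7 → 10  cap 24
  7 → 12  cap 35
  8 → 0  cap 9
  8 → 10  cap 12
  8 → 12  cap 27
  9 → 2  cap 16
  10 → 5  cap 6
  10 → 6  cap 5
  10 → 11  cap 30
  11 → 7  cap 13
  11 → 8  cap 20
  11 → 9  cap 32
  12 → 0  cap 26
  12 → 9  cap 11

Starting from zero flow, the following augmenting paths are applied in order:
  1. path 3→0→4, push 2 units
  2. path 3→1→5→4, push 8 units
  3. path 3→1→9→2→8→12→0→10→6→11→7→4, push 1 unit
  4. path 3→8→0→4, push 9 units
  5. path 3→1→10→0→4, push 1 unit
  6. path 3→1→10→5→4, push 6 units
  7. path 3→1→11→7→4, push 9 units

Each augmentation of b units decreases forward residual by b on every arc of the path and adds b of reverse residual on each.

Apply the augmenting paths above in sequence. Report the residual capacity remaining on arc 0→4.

after path 1 (3→0→4, push 2): res(0,4)=20
after path 2 (3→1→5→4, push 8): res(0,4)=20
after path 3 (3→1→9→2→8→12→0→10→6→11→7→4, push 1): res(0,4)=20
after path 4 (3→8→0→4, push 9): res(0,4)=11
after path 5 (3→1→10→0→4, push 1): res(0,4)=10
after path 6 (3→1→10→5→4, push 6): res(0,4)=10
after path 7 (3→1→11→7→4, push 9): res(0,4)=10

Residual capacity of (0,4): 10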